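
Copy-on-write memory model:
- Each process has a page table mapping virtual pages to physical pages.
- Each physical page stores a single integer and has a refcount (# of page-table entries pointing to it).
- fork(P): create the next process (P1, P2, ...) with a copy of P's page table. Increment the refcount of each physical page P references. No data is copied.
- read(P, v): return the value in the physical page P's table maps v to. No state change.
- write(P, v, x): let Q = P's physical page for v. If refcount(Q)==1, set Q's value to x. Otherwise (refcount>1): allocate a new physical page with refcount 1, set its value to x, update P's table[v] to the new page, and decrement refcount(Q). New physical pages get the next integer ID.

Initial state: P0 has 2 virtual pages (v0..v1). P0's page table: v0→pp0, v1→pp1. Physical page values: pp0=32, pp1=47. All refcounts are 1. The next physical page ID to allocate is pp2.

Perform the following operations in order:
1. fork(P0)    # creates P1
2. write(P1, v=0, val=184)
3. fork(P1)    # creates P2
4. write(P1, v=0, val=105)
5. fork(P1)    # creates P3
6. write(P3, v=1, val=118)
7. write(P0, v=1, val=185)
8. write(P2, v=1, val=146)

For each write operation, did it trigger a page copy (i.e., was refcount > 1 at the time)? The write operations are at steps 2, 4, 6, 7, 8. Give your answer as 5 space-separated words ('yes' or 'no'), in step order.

Op 1: fork(P0) -> P1. 2 ppages; refcounts: pp0:2 pp1:2
Op 2: write(P1, v0, 184). refcount(pp0)=2>1 -> COPY to pp2. 3 ppages; refcounts: pp0:1 pp1:2 pp2:1
Op 3: fork(P1) -> P2. 3 ppages; refcounts: pp0:1 pp1:3 pp2:2
Op 4: write(P1, v0, 105). refcount(pp2)=2>1 -> COPY to pp3. 4 ppages; refcounts: pp0:1 pp1:3 pp2:1 pp3:1
Op 5: fork(P1) -> P3. 4 ppages; refcounts: pp0:1 pp1:4 pp2:1 pp3:2
Op 6: write(P3, v1, 118). refcount(pp1)=4>1 -> COPY to pp4. 5 ppages; refcounts: pp0:1 pp1:3 pp2:1 pp3:2 pp4:1
Op 7: write(P0, v1, 185). refcount(pp1)=3>1 -> COPY to pp5. 6 ppages; refcounts: pp0:1 pp1:2 pp2:1 pp3:2 pp4:1 pp5:1
Op 8: write(P2, v1, 146). refcount(pp1)=2>1 -> COPY to pp6. 7 ppages; refcounts: pp0:1 pp1:1 pp2:1 pp3:2 pp4:1 pp5:1 pp6:1

yes yes yes yes yes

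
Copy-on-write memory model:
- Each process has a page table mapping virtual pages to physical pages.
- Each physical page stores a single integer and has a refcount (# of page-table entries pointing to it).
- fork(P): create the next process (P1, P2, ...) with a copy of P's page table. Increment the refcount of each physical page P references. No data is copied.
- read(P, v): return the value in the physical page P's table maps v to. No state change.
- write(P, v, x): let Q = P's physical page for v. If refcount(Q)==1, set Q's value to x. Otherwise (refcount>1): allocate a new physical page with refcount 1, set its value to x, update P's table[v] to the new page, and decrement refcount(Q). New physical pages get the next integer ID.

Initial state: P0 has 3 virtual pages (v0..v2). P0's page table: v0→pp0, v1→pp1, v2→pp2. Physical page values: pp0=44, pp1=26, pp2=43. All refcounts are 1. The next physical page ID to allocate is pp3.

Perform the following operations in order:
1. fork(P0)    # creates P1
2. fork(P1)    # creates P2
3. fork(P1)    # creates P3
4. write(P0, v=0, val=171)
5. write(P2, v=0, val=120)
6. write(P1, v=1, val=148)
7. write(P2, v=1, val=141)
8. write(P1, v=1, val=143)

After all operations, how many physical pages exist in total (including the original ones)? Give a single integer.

Answer: 7

Derivation:
Op 1: fork(P0) -> P1. 3 ppages; refcounts: pp0:2 pp1:2 pp2:2
Op 2: fork(P1) -> P2. 3 ppages; refcounts: pp0:3 pp1:3 pp2:3
Op 3: fork(P1) -> P3. 3 ppages; refcounts: pp0:4 pp1:4 pp2:4
Op 4: write(P0, v0, 171). refcount(pp0)=4>1 -> COPY to pp3. 4 ppages; refcounts: pp0:3 pp1:4 pp2:4 pp3:1
Op 5: write(P2, v0, 120). refcount(pp0)=3>1 -> COPY to pp4. 5 ppages; refcounts: pp0:2 pp1:4 pp2:4 pp3:1 pp4:1
Op 6: write(P1, v1, 148). refcount(pp1)=4>1 -> COPY to pp5. 6 ppages; refcounts: pp0:2 pp1:3 pp2:4 pp3:1 pp4:1 pp5:1
Op 7: write(P2, v1, 141). refcount(pp1)=3>1 -> COPY to pp6. 7 ppages; refcounts: pp0:2 pp1:2 pp2:4 pp3:1 pp4:1 pp5:1 pp6:1
Op 8: write(P1, v1, 143). refcount(pp5)=1 -> write in place. 7 ppages; refcounts: pp0:2 pp1:2 pp2:4 pp3:1 pp4:1 pp5:1 pp6:1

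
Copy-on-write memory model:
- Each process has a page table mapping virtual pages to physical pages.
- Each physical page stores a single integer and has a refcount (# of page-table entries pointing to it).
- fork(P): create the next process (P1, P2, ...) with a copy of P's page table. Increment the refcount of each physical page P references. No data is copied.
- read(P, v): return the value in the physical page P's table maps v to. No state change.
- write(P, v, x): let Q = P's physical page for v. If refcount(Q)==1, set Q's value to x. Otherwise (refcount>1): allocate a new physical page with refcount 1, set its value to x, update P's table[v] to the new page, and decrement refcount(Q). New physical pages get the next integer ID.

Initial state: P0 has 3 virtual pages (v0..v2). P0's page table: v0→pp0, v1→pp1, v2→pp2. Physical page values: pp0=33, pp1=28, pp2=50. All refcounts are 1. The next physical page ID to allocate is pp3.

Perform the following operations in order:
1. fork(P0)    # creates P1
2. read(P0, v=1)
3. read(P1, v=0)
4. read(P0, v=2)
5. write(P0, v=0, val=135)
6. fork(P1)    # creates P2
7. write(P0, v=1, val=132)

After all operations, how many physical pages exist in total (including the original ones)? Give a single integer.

Op 1: fork(P0) -> P1. 3 ppages; refcounts: pp0:2 pp1:2 pp2:2
Op 2: read(P0, v1) -> 28. No state change.
Op 3: read(P1, v0) -> 33. No state change.
Op 4: read(P0, v2) -> 50. No state change.
Op 5: write(P0, v0, 135). refcount(pp0)=2>1 -> COPY to pp3. 4 ppages; refcounts: pp0:1 pp1:2 pp2:2 pp3:1
Op 6: fork(P1) -> P2. 4 ppages; refcounts: pp0:2 pp1:3 pp2:3 pp3:1
Op 7: write(P0, v1, 132). refcount(pp1)=3>1 -> COPY to pp4. 5 ppages; refcounts: pp0:2 pp1:2 pp2:3 pp3:1 pp4:1

Answer: 5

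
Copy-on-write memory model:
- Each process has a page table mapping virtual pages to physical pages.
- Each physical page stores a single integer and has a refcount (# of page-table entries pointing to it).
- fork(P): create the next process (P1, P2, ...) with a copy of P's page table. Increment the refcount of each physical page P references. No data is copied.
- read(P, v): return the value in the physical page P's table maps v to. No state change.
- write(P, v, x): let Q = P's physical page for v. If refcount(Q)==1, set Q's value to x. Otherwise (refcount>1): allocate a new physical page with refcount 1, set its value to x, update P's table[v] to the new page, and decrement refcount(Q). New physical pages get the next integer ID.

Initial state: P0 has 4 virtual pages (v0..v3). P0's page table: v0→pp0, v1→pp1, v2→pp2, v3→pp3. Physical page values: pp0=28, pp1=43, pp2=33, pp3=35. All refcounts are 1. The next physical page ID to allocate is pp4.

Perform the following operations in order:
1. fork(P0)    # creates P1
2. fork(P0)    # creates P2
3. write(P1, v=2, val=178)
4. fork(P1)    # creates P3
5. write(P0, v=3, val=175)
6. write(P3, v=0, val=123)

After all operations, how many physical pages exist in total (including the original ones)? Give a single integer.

Op 1: fork(P0) -> P1. 4 ppages; refcounts: pp0:2 pp1:2 pp2:2 pp3:2
Op 2: fork(P0) -> P2. 4 ppages; refcounts: pp0:3 pp1:3 pp2:3 pp3:3
Op 3: write(P1, v2, 178). refcount(pp2)=3>1 -> COPY to pp4. 5 ppages; refcounts: pp0:3 pp1:3 pp2:2 pp3:3 pp4:1
Op 4: fork(P1) -> P3. 5 ppages; refcounts: pp0:4 pp1:4 pp2:2 pp3:4 pp4:2
Op 5: write(P0, v3, 175). refcount(pp3)=4>1 -> COPY to pp5. 6 ppages; refcounts: pp0:4 pp1:4 pp2:2 pp3:3 pp4:2 pp5:1
Op 6: write(P3, v0, 123). refcount(pp0)=4>1 -> COPY to pp6. 7 ppages; refcounts: pp0:3 pp1:4 pp2:2 pp3:3 pp4:2 pp5:1 pp6:1

Answer: 7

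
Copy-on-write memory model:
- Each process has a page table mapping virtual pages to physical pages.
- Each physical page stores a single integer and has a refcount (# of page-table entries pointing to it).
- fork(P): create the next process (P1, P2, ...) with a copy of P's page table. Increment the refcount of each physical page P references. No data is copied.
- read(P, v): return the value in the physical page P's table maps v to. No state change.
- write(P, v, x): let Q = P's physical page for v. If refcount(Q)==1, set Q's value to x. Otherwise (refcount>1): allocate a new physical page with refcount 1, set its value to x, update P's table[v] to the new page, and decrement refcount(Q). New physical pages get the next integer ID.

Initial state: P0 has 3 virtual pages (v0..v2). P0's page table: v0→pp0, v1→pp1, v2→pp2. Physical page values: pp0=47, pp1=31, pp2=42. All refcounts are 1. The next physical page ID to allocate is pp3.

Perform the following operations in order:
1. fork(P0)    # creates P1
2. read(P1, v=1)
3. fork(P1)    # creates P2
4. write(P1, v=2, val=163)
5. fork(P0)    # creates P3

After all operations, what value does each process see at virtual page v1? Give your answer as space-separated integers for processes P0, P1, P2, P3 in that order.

Answer: 31 31 31 31

Derivation:
Op 1: fork(P0) -> P1. 3 ppages; refcounts: pp0:2 pp1:2 pp2:2
Op 2: read(P1, v1) -> 31. No state change.
Op 3: fork(P1) -> P2. 3 ppages; refcounts: pp0:3 pp1:3 pp2:3
Op 4: write(P1, v2, 163). refcount(pp2)=3>1 -> COPY to pp3. 4 ppages; refcounts: pp0:3 pp1:3 pp2:2 pp3:1
Op 5: fork(P0) -> P3. 4 ppages; refcounts: pp0:4 pp1:4 pp2:3 pp3:1
P0: v1 -> pp1 = 31
P1: v1 -> pp1 = 31
P2: v1 -> pp1 = 31
P3: v1 -> pp1 = 31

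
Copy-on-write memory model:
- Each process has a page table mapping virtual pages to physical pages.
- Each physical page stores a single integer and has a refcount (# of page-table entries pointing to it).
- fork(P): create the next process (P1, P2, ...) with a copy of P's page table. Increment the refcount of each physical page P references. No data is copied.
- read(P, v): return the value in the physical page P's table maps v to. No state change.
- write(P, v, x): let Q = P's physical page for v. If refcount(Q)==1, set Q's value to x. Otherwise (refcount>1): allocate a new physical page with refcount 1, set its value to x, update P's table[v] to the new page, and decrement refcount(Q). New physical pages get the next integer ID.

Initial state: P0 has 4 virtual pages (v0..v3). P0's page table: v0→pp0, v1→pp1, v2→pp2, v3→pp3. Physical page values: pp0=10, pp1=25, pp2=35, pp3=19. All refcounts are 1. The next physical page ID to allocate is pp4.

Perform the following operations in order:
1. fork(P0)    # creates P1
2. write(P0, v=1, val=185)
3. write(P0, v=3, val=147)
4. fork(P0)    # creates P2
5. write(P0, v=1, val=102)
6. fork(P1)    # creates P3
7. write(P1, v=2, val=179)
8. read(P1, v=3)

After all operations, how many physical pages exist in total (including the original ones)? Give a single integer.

Answer: 8

Derivation:
Op 1: fork(P0) -> P1. 4 ppages; refcounts: pp0:2 pp1:2 pp2:2 pp3:2
Op 2: write(P0, v1, 185). refcount(pp1)=2>1 -> COPY to pp4. 5 ppages; refcounts: pp0:2 pp1:1 pp2:2 pp3:2 pp4:1
Op 3: write(P0, v3, 147). refcount(pp3)=2>1 -> COPY to pp5. 6 ppages; refcounts: pp0:2 pp1:1 pp2:2 pp3:1 pp4:1 pp5:1
Op 4: fork(P0) -> P2. 6 ppages; refcounts: pp0:3 pp1:1 pp2:3 pp3:1 pp4:2 pp5:2
Op 5: write(P0, v1, 102). refcount(pp4)=2>1 -> COPY to pp6. 7 ppages; refcounts: pp0:3 pp1:1 pp2:3 pp3:1 pp4:1 pp5:2 pp6:1
Op 6: fork(P1) -> P3. 7 ppages; refcounts: pp0:4 pp1:2 pp2:4 pp3:2 pp4:1 pp5:2 pp6:1
Op 7: write(P1, v2, 179). refcount(pp2)=4>1 -> COPY to pp7. 8 ppages; refcounts: pp0:4 pp1:2 pp2:3 pp3:2 pp4:1 pp5:2 pp6:1 pp7:1
Op 8: read(P1, v3) -> 19. No state change.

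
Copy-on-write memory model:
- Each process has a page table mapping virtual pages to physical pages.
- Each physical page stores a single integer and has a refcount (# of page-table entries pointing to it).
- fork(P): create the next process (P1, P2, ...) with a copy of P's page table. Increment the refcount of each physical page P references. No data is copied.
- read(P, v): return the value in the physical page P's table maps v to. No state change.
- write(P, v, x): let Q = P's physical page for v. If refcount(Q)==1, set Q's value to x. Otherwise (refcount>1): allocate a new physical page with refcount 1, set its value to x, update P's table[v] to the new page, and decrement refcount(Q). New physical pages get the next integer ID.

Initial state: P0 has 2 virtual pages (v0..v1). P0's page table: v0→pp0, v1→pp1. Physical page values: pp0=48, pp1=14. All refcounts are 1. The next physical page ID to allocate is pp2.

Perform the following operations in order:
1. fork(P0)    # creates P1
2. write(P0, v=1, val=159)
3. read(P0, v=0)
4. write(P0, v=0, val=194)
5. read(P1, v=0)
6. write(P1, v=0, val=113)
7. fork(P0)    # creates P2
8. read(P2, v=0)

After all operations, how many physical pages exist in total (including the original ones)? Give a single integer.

Op 1: fork(P0) -> P1. 2 ppages; refcounts: pp0:2 pp1:2
Op 2: write(P0, v1, 159). refcount(pp1)=2>1 -> COPY to pp2. 3 ppages; refcounts: pp0:2 pp1:1 pp2:1
Op 3: read(P0, v0) -> 48. No state change.
Op 4: write(P0, v0, 194). refcount(pp0)=2>1 -> COPY to pp3. 4 ppages; refcounts: pp0:1 pp1:1 pp2:1 pp3:1
Op 5: read(P1, v0) -> 48. No state change.
Op 6: write(P1, v0, 113). refcount(pp0)=1 -> write in place. 4 ppages; refcounts: pp0:1 pp1:1 pp2:1 pp3:1
Op 7: fork(P0) -> P2. 4 ppages; refcounts: pp0:1 pp1:1 pp2:2 pp3:2
Op 8: read(P2, v0) -> 194. No state change.

Answer: 4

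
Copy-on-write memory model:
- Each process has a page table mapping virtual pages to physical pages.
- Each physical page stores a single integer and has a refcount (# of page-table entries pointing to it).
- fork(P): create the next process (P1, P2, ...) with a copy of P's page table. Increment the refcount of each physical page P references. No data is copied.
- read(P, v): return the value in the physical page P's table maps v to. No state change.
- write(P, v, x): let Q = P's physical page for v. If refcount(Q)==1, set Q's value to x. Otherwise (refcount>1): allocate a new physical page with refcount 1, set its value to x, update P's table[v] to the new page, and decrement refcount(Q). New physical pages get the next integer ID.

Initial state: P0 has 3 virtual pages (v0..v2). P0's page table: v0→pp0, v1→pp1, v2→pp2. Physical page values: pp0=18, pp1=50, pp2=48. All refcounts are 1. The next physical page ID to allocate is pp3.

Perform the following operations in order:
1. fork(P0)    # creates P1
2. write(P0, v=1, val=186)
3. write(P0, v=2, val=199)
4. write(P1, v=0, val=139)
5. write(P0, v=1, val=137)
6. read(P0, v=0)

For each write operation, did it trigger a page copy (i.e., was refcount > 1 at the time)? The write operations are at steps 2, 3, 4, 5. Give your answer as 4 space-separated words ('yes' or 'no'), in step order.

Op 1: fork(P0) -> P1. 3 ppages; refcounts: pp0:2 pp1:2 pp2:2
Op 2: write(P0, v1, 186). refcount(pp1)=2>1 -> COPY to pp3. 4 ppages; refcounts: pp0:2 pp1:1 pp2:2 pp3:1
Op 3: write(P0, v2, 199). refcount(pp2)=2>1 -> COPY to pp4. 5 ppages; refcounts: pp0:2 pp1:1 pp2:1 pp3:1 pp4:1
Op 4: write(P1, v0, 139). refcount(pp0)=2>1 -> COPY to pp5. 6 ppages; refcounts: pp0:1 pp1:1 pp2:1 pp3:1 pp4:1 pp5:1
Op 5: write(P0, v1, 137). refcount(pp3)=1 -> write in place. 6 ppages; refcounts: pp0:1 pp1:1 pp2:1 pp3:1 pp4:1 pp5:1
Op 6: read(P0, v0) -> 18. No state change.

yes yes yes no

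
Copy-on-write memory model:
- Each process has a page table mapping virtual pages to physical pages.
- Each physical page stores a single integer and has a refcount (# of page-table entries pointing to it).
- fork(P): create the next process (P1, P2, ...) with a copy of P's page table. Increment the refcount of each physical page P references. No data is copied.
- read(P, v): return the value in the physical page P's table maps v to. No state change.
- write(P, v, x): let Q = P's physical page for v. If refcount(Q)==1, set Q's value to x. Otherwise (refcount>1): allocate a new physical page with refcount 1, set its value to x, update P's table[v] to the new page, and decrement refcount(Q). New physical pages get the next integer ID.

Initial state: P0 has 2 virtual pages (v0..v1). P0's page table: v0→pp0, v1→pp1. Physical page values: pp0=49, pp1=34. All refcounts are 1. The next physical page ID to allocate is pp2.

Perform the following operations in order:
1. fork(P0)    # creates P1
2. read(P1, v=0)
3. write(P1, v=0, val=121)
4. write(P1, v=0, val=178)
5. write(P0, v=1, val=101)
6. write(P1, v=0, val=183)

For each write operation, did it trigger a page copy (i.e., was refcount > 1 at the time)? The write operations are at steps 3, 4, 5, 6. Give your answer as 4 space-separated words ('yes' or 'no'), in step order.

Op 1: fork(P0) -> P1. 2 ppages; refcounts: pp0:2 pp1:2
Op 2: read(P1, v0) -> 49. No state change.
Op 3: write(P1, v0, 121). refcount(pp0)=2>1 -> COPY to pp2. 3 ppages; refcounts: pp0:1 pp1:2 pp2:1
Op 4: write(P1, v0, 178). refcount(pp2)=1 -> write in place. 3 ppages; refcounts: pp0:1 pp1:2 pp2:1
Op 5: write(P0, v1, 101). refcount(pp1)=2>1 -> COPY to pp3. 4 ppages; refcounts: pp0:1 pp1:1 pp2:1 pp3:1
Op 6: write(P1, v0, 183). refcount(pp2)=1 -> write in place. 4 ppages; refcounts: pp0:1 pp1:1 pp2:1 pp3:1

yes no yes no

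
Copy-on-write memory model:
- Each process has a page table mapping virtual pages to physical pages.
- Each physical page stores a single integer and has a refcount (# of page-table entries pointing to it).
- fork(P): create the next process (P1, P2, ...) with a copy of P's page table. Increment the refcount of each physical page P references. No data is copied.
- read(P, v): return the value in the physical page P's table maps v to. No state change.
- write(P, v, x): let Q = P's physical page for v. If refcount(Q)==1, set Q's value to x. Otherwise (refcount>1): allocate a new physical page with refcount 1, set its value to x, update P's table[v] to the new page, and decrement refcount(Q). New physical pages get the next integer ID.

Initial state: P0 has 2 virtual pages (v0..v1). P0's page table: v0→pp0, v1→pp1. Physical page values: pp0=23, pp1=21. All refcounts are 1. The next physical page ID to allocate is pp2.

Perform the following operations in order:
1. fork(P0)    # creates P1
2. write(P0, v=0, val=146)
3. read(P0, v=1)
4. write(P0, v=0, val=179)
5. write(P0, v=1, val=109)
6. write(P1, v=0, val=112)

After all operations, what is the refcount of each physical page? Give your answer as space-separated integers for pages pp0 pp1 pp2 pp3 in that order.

Answer: 1 1 1 1

Derivation:
Op 1: fork(P0) -> P1. 2 ppages; refcounts: pp0:2 pp1:2
Op 2: write(P0, v0, 146). refcount(pp0)=2>1 -> COPY to pp2. 3 ppages; refcounts: pp0:1 pp1:2 pp2:1
Op 3: read(P0, v1) -> 21. No state change.
Op 4: write(P0, v0, 179). refcount(pp2)=1 -> write in place. 3 ppages; refcounts: pp0:1 pp1:2 pp2:1
Op 5: write(P0, v1, 109). refcount(pp1)=2>1 -> COPY to pp3. 4 ppages; refcounts: pp0:1 pp1:1 pp2:1 pp3:1
Op 6: write(P1, v0, 112). refcount(pp0)=1 -> write in place. 4 ppages; refcounts: pp0:1 pp1:1 pp2:1 pp3:1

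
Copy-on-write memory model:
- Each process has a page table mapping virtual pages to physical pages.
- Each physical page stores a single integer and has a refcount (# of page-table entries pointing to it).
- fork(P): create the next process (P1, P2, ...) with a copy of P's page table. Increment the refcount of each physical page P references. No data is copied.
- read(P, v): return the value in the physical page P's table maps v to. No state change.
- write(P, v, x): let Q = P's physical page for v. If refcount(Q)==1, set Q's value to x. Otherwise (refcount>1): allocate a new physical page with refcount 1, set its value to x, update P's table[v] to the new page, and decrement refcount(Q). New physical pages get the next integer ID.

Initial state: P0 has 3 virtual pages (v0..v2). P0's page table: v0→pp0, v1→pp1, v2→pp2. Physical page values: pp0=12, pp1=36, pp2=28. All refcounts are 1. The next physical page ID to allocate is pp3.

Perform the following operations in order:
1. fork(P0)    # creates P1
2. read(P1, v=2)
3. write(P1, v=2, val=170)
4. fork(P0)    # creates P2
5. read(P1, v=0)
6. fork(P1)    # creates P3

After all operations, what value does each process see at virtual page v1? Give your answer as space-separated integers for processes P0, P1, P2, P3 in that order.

Op 1: fork(P0) -> P1. 3 ppages; refcounts: pp0:2 pp1:2 pp2:2
Op 2: read(P1, v2) -> 28. No state change.
Op 3: write(P1, v2, 170). refcount(pp2)=2>1 -> COPY to pp3. 4 ppages; refcounts: pp0:2 pp1:2 pp2:1 pp3:1
Op 4: fork(P0) -> P2. 4 ppages; refcounts: pp0:3 pp1:3 pp2:2 pp3:1
Op 5: read(P1, v0) -> 12. No state change.
Op 6: fork(P1) -> P3. 4 ppages; refcounts: pp0:4 pp1:4 pp2:2 pp3:2
P0: v1 -> pp1 = 36
P1: v1 -> pp1 = 36
P2: v1 -> pp1 = 36
P3: v1 -> pp1 = 36

Answer: 36 36 36 36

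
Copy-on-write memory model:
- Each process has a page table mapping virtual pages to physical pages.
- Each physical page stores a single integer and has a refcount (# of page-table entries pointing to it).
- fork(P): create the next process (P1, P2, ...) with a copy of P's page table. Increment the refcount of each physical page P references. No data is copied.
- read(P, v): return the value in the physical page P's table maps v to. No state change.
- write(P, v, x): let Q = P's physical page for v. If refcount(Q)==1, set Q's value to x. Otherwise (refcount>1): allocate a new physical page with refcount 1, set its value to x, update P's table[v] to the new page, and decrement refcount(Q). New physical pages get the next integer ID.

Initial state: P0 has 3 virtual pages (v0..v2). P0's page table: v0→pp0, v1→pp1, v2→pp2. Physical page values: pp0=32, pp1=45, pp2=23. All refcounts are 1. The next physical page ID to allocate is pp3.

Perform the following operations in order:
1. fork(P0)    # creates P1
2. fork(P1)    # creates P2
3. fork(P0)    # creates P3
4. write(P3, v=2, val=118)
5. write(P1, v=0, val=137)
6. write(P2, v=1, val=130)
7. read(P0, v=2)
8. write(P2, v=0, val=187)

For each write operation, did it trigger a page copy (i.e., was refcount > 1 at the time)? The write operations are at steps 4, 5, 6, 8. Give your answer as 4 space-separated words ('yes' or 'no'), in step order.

Op 1: fork(P0) -> P1. 3 ppages; refcounts: pp0:2 pp1:2 pp2:2
Op 2: fork(P1) -> P2. 3 ppages; refcounts: pp0:3 pp1:3 pp2:3
Op 3: fork(P0) -> P3. 3 ppages; refcounts: pp0:4 pp1:4 pp2:4
Op 4: write(P3, v2, 118). refcount(pp2)=4>1 -> COPY to pp3. 4 ppages; refcounts: pp0:4 pp1:4 pp2:3 pp3:1
Op 5: write(P1, v0, 137). refcount(pp0)=4>1 -> COPY to pp4. 5 ppages; refcounts: pp0:3 pp1:4 pp2:3 pp3:1 pp4:1
Op 6: write(P2, v1, 130). refcount(pp1)=4>1 -> COPY to pp5. 6 ppages; refcounts: pp0:3 pp1:3 pp2:3 pp3:1 pp4:1 pp5:1
Op 7: read(P0, v2) -> 23. No state change.
Op 8: write(P2, v0, 187). refcount(pp0)=3>1 -> COPY to pp6. 7 ppages; refcounts: pp0:2 pp1:3 pp2:3 pp3:1 pp4:1 pp5:1 pp6:1

yes yes yes yes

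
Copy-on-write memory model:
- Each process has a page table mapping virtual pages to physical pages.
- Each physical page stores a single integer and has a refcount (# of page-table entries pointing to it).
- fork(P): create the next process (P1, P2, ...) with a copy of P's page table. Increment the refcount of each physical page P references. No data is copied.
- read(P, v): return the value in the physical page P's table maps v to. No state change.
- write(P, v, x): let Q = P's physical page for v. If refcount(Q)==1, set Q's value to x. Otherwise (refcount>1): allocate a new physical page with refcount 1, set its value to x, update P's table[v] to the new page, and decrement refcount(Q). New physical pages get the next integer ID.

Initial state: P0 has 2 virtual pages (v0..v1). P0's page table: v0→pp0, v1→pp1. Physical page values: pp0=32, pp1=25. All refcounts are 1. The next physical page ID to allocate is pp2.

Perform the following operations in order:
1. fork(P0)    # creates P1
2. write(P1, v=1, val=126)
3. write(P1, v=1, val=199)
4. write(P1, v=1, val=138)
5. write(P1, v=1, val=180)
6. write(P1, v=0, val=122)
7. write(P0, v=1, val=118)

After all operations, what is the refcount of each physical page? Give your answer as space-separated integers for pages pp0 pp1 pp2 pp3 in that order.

Op 1: fork(P0) -> P1. 2 ppages; refcounts: pp0:2 pp1:2
Op 2: write(P1, v1, 126). refcount(pp1)=2>1 -> COPY to pp2. 3 ppages; refcounts: pp0:2 pp1:1 pp2:1
Op 3: write(P1, v1, 199). refcount(pp2)=1 -> write in place. 3 ppages; refcounts: pp0:2 pp1:1 pp2:1
Op 4: write(P1, v1, 138). refcount(pp2)=1 -> write in place. 3 ppages; refcounts: pp0:2 pp1:1 pp2:1
Op 5: write(P1, v1, 180). refcount(pp2)=1 -> write in place. 3 ppages; refcounts: pp0:2 pp1:1 pp2:1
Op 6: write(P1, v0, 122). refcount(pp0)=2>1 -> COPY to pp3. 4 ppages; refcounts: pp0:1 pp1:1 pp2:1 pp3:1
Op 7: write(P0, v1, 118). refcount(pp1)=1 -> write in place. 4 ppages; refcounts: pp0:1 pp1:1 pp2:1 pp3:1

Answer: 1 1 1 1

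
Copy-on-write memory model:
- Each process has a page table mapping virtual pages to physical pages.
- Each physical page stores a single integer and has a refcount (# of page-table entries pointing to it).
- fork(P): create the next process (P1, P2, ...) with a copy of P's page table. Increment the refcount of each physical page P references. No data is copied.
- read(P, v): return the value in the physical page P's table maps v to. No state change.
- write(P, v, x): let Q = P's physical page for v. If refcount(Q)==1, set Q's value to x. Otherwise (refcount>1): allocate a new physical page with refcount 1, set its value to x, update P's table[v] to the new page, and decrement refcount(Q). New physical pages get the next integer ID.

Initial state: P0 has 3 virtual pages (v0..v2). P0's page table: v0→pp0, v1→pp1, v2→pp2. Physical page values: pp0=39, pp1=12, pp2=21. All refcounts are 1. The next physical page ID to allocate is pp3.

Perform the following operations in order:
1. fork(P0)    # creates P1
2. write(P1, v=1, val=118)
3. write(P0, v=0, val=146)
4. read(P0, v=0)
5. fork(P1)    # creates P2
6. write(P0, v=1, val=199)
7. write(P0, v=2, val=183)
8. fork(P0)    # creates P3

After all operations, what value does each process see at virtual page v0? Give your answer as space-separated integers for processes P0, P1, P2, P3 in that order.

Answer: 146 39 39 146

Derivation:
Op 1: fork(P0) -> P1. 3 ppages; refcounts: pp0:2 pp1:2 pp2:2
Op 2: write(P1, v1, 118). refcount(pp1)=2>1 -> COPY to pp3. 4 ppages; refcounts: pp0:2 pp1:1 pp2:2 pp3:1
Op 3: write(P0, v0, 146). refcount(pp0)=2>1 -> COPY to pp4. 5 ppages; refcounts: pp0:1 pp1:1 pp2:2 pp3:1 pp4:1
Op 4: read(P0, v0) -> 146. No state change.
Op 5: fork(P1) -> P2. 5 ppages; refcounts: pp0:2 pp1:1 pp2:3 pp3:2 pp4:1
Op 6: write(P0, v1, 199). refcount(pp1)=1 -> write in place. 5 ppages; refcounts: pp0:2 pp1:1 pp2:3 pp3:2 pp4:1
Op 7: write(P0, v2, 183). refcount(pp2)=3>1 -> COPY to pp5. 6 ppages; refcounts: pp0:2 pp1:1 pp2:2 pp3:2 pp4:1 pp5:1
Op 8: fork(P0) -> P3. 6 ppages; refcounts: pp0:2 pp1:2 pp2:2 pp3:2 pp4:2 pp5:2
P0: v0 -> pp4 = 146
P1: v0 -> pp0 = 39
P2: v0 -> pp0 = 39
P3: v0 -> pp4 = 146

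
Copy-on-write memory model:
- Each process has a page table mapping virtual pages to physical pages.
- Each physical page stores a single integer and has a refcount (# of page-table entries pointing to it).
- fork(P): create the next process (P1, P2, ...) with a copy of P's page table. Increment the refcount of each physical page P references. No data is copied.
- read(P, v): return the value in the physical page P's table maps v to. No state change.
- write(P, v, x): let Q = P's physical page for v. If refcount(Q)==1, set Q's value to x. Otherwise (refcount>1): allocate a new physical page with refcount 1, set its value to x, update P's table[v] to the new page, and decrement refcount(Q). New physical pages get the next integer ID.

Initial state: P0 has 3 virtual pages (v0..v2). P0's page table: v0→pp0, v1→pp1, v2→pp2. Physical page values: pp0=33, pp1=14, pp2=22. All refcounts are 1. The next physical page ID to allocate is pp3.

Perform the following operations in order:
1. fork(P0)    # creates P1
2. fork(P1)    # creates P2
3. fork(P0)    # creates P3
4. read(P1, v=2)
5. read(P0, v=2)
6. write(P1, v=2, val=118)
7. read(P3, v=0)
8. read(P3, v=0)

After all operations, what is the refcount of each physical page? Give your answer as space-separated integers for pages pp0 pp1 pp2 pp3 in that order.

Answer: 4 4 3 1

Derivation:
Op 1: fork(P0) -> P1. 3 ppages; refcounts: pp0:2 pp1:2 pp2:2
Op 2: fork(P1) -> P2. 3 ppages; refcounts: pp0:3 pp1:3 pp2:3
Op 3: fork(P0) -> P3. 3 ppages; refcounts: pp0:4 pp1:4 pp2:4
Op 4: read(P1, v2) -> 22. No state change.
Op 5: read(P0, v2) -> 22. No state change.
Op 6: write(P1, v2, 118). refcount(pp2)=4>1 -> COPY to pp3. 4 ppages; refcounts: pp0:4 pp1:4 pp2:3 pp3:1
Op 7: read(P3, v0) -> 33. No state change.
Op 8: read(P3, v0) -> 33. No state change.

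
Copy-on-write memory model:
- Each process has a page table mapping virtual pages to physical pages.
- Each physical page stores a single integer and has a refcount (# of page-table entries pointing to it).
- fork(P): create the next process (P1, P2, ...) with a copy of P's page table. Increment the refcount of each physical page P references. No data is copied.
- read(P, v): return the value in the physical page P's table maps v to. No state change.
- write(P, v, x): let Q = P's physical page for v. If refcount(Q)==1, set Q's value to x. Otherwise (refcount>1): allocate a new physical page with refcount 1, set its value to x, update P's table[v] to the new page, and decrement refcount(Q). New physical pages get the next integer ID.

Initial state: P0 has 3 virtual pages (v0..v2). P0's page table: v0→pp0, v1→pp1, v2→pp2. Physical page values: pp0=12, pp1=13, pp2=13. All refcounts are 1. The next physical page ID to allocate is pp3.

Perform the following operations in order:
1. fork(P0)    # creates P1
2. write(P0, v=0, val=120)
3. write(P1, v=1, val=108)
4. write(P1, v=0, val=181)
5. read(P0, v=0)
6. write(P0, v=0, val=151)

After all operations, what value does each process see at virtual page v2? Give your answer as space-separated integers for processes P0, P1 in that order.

Answer: 13 13

Derivation:
Op 1: fork(P0) -> P1. 3 ppages; refcounts: pp0:2 pp1:2 pp2:2
Op 2: write(P0, v0, 120). refcount(pp0)=2>1 -> COPY to pp3. 4 ppages; refcounts: pp0:1 pp1:2 pp2:2 pp3:1
Op 3: write(P1, v1, 108). refcount(pp1)=2>1 -> COPY to pp4. 5 ppages; refcounts: pp0:1 pp1:1 pp2:2 pp3:1 pp4:1
Op 4: write(P1, v0, 181). refcount(pp0)=1 -> write in place. 5 ppages; refcounts: pp0:1 pp1:1 pp2:2 pp3:1 pp4:1
Op 5: read(P0, v0) -> 120. No state change.
Op 6: write(P0, v0, 151). refcount(pp3)=1 -> write in place. 5 ppages; refcounts: pp0:1 pp1:1 pp2:2 pp3:1 pp4:1
P0: v2 -> pp2 = 13
P1: v2 -> pp2 = 13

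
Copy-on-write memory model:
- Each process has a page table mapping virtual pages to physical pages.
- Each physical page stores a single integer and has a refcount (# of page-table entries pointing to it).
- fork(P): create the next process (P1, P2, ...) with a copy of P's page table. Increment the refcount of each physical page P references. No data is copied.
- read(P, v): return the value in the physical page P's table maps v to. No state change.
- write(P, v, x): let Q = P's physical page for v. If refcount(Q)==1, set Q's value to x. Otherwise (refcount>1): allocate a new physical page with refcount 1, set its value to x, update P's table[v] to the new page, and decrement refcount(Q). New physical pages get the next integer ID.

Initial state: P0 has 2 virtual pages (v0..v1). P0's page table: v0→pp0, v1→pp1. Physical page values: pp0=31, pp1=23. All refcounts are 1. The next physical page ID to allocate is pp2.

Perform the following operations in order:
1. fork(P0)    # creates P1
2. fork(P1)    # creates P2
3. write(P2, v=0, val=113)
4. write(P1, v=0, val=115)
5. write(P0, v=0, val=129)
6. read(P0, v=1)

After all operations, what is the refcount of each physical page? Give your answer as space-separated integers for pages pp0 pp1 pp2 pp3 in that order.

Answer: 1 3 1 1

Derivation:
Op 1: fork(P0) -> P1. 2 ppages; refcounts: pp0:2 pp1:2
Op 2: fork(P1) -> P2. 2 ppages; refcounts: pp0:3 pp1:3
Op 3: write(P2, v0, 113). refcount(pp0)=3>1 -> COPY to pp2. 3 ppages; refcounts: pp0:2 pp1:3 pp2:1
Op 4: write(P1, v0, 115). refcount(pp0)=2>1 -> COPY to pp3. 4 ppages; refcounts: pp0:1 pp1:3 pp2:1 pp3:1
Op 5: write(P0, v0, 129). refcount(pp0)=1 -> write in place. 4 ppages; refcounts: pp0:1 pp1:3 pp2:1 pp3:1
Op 6: read(P0, v1) -> 23. No state change.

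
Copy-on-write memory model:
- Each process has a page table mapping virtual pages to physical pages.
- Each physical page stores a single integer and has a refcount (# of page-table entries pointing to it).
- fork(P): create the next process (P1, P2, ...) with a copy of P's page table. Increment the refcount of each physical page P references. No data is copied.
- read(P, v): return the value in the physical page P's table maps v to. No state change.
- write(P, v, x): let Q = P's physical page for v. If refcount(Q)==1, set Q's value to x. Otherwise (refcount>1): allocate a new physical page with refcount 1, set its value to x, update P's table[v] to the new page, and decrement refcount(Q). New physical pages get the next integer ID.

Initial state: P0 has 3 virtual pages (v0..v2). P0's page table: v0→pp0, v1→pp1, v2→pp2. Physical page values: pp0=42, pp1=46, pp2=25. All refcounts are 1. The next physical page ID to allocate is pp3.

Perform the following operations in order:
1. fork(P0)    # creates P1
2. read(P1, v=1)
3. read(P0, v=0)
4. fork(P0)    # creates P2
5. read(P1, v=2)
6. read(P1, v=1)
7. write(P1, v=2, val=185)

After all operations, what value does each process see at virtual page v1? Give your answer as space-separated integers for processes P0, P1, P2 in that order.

Answer: 46 46 46

Derivation:
Op 1: fork(P0) -> P1. 3 ppages; refcounts: pp0:2 pp1:2 pp2:2
Op 2: read(P1, v1) -> 46. No state change.
Op 3: read(P0, v0) -> 42. No state change.
Op 4: fork(P0) -> P2. 3 ppages; refcounts: pp0:3 pp1:3 pp2:3
Op 5: read(P1, v2) -> 25. No state change.
Op 6: read(P1, v1) -> 46. No state change.
Op 7: write(P1, v2, 185). refcount(pp2)=3>1 -> COPY to pp3. 4 ppages; refcounts: pp0:3 pp1:3 pp2:2 pp3:1
P0: v1 -> pp1 = 46
P1: v1 -> pp1 = 46
P2: v1 -> pp1 = 46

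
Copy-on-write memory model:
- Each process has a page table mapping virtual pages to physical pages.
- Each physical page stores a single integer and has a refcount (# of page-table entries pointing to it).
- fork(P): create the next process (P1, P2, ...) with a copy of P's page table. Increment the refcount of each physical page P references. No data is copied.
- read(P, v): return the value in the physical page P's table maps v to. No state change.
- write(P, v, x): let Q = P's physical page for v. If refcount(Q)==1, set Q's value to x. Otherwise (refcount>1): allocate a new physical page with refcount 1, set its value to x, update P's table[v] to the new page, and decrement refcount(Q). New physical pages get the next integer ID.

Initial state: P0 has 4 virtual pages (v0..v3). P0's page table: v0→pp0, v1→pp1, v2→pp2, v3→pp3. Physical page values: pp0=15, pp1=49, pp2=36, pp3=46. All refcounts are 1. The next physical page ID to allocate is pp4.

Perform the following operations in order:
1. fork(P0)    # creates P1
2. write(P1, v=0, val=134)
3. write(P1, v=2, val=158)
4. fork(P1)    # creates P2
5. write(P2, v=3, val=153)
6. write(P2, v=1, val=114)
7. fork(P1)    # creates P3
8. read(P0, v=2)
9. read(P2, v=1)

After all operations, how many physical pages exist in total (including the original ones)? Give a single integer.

Op 1: fork(P0) -> P1. 4 ppages; refcounts: pp0:2 pp1:2 pp2:2 pp3:2
Op 2: write(P1, v0, 134). refcount(pp0)=2>1 -> COPY to pp4. 5 ppages; refcounts: pp0:1 pp1:2 pp2:2 pp3:2 pp4:1
Op 3: write(P1, v2, 158). refcount(pp2)=2>1 -> COPY to pp5. 6 ppages; refcounts: pp0:1 pp1:2 pp2:1 pp3:2 pp4:1 pp5:1
Op 4: fork(P1) -> P2. 6 ppages; refcounts: pp0:1 pp1:3 pp2:1 pp3:3 pp4:2 pp5:2
Op 5: write(P2, v3, 153). refcount(pp3)=3>1 -> COPY to pp6. 7 ppages; refcounts: pp0:1 pp1:3 pp2:1 pp3:2 pp4:2 pp5:2 pp6:1
Op 6: write(P2, v1, 114). refcount(pp1)=3>1 -> COPY to pp7. 8 ppages; refcounts: pp0:1 pp1:2 pp2:1 pp3:2 pp4:2 pp5:2 pp6:1 pp7:1
Op 7: fork(P1) -> P3. 8 ppages; refcounts: pp0:1 pp1:3 pp2:1 pp3:3 pp4:3 pp5:3 pp6:1 pp7:1
Op 8: read(P0, v2) -> 36. No state change.
Op 9: read(P2, v1) -> 114. No state change.

Answer: 8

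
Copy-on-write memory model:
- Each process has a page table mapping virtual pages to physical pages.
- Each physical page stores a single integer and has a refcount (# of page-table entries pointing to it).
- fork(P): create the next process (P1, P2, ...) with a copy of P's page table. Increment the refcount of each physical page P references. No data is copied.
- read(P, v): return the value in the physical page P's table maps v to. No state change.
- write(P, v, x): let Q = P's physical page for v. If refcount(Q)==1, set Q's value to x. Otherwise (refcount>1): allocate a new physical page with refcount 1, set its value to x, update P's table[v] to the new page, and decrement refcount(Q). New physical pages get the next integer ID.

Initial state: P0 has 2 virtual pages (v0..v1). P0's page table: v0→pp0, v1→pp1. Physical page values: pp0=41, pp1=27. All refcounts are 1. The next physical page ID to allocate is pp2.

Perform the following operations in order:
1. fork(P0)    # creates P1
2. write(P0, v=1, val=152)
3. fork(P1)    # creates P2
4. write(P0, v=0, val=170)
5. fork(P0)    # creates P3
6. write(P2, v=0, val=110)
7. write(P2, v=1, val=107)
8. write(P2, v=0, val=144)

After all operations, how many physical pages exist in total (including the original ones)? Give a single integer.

Answer: 6

Derivation:
Op 1: fork(P0) -> P1. 2 ppages; refcounts: pp0:2 pp1:2
Op 2: write(P0, v1, 152). refcount(pp1)=2>1 -> COPY to pp2. 3 ppages; refcounts: pp0:2 pp1:1 pp2:1
Op 3: fork(P1) -> P2. 3 ppages; refcounts: pp0:3 pp1:2 pp2:1
Op 4: write(P0, v0, 170). refcount(pp0)=3>1 -> COPY to pp3. 4 ppages; refcounts: pp0:2 pp1:2 pp2:1 pp3:1
Op 5: fork(P0) -> P3. 4 ppages; refcounts: pp0:2 pp1:2 pp2:2 pp3:2
Op 6: write(P2, v0, 110). refcount(pp0)=2>1 -> COPY to pp4. 5 ppages; refcounts: pp0:1 pp1:2 pp2:2 pp3:2 pp4:1
Op 7: write(P2, v1, 107). refcount(pp1)=2>1 -> COPY to pp5. 6 ppages; refcounts: pp0:1 pp1:1 pp2:2 pp3:2 pp4:1 pp5:1
Op 8: write(P2, v0, 144). refcount(pp4)=1 -> write in place. 6 ppages; refcounts: pp0:1 pp1:1 pp2:2 pp3:2 pp4:1 pp5:1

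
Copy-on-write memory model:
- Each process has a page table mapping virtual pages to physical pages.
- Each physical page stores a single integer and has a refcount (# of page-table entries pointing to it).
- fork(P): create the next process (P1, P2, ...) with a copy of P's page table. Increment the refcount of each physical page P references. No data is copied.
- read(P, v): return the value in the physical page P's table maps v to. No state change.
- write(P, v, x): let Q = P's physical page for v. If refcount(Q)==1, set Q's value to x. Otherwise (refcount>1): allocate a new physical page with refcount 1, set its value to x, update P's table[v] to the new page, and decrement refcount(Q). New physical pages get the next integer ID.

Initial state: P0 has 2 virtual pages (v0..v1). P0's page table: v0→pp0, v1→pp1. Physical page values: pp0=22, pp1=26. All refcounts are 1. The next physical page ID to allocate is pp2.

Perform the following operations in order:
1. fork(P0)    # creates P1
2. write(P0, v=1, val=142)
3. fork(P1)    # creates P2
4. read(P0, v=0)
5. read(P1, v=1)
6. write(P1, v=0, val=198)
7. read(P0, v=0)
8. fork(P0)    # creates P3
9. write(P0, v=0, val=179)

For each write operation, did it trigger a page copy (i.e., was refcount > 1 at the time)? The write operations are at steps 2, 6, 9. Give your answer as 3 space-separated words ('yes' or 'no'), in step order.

Op 1: fork(P0) -> P1. 2 ppages; refcounts: pp0:2 pp1:2
Op 2: write(P0, v1, 142). refcount(pp1)=2>1 -> COPY to pp2. 3 ppages; refcounts: pp0:2 pp1:1 pp2:1
Op 3: fork(P1) -> P2. 3 ppages; refcounts: pp0:3 pp1:2 pp2:1
Op 4: read(P0, v0) -> 22. No state change.
Op 5: read(P1, v1) -> 26. No state change.
Op 6: write(P1, v0, 198). refcount(pp0)=3>1 -> COPY to pp3. 4 ppages; refcounts: pp0:2 pp1:2 pp2:1 pp3:1
Op 7: read(P0, v0) -> 22. No state change.
Op 8: fork(P0) -> P3. 4 ppages; refcounts: pp0:3 pp1:2 pp2:2 pp3:1
Op 9: write(P0, v0, 179). refcount(pp0)=3>1 -> COPY to pp4. 5 ppages; refcounts: pp0:2 pp1:2 pp2:2 pp3:1 pp4:1

yes yes yes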